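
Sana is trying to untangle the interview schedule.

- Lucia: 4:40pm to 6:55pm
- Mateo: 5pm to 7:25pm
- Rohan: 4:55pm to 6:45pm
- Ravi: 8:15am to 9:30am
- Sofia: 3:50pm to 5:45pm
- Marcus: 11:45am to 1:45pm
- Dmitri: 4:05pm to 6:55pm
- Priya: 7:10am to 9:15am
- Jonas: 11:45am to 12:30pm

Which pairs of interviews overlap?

Sorted by start: Priya, Ravi, Marcus, Jonas, Sofia, Dmitri, Lucia, Rohan, Mateo.
Ravi starts before Priya ends → Priya and Ravi overlap.
Marcus starts after Priya ends — done with Priya.
Marcus starts after Ravi ends — done with Ravi.
Jonas starts before Marcus ends → Marcus and Jonas overlap.
Sofia starts after Marcus ends — done with Marcus.
Sofia starts after Jonas ends — done with Jonas.
Dmitri starts before Sofia ends → Sofia and Dmitri overlap.
Lucia starts before Sofia ends → Sofia and Lucia overlap.
Rohan starts before Sofia ends → Sofia and Rohan overlap.
Mateo starts before Sofia ends → Sofia and Mateo overlap.
Lucia starts before Dmitri ends → Dmitri and Lucia overlap.
Rohan starts before Dmitri ends → Dmitri and Rohan overlap.
Mateo starts before Dmitri ends → Dmitri and Mateo overlap.
Rohan starts before Lucia ends → Lucia and Rohan overlap.
Mateo starts before Lucia ends → Lucia and Mateo overlap.
Mateo starts before Rohan ends → Rohan and Mateo overlap.

Dmitri & Lucia, Dmitri & Mateo, Dmitri & Rohan, Dmitri & Sofia, Jonas & Marcus, Lucia & Mateo, Lucia & Rohan, Lucia & Sofia, Mateo & Rohan, Mateo & Sofia, Priya & Ravi, Rohan & Sofia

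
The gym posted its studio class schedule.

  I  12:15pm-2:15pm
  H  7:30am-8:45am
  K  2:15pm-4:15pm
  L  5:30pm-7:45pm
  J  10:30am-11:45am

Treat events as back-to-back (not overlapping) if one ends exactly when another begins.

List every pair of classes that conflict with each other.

no overlapping pairs

Sorted by start: H, J, I, K, L.
J starts after H ends — done with H.
I starts after J ends — done with J.
K starts exactly when I ends (back-to-back, no overlap) — done with I.
L starts after K ends.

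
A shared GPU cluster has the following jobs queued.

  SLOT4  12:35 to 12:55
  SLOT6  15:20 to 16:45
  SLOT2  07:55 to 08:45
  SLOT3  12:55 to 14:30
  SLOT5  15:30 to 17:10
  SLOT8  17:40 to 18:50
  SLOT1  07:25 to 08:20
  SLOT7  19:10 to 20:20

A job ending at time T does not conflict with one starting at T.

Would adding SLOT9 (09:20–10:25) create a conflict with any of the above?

SLOT1: ends 08:20 at or before SLOT9 starts 09:20 → clear.
SLOT2: ends 08:45 at or before SLOT9 starts 09:20 → clear.
SLOT4: starts 12:35 at or after SLOT9 ends 10:25 → clear.
SLOT3: starts 12:55 at or after SLOT9 ends 10:25 → clear.
SLOT6: starts 15:20 at or after SLOT9 ends 10:25 → clear.
SLOT5: starts 15:30 at or after SLOT9 ends 10:25 → clear.
SLOT8: starts 17:40 at or after SLOT9 ends 10:25 → clear.
SLOT7: starts 19:10 at or after SLOT9 ends 10:25 → clear.

No — it doesn't clash with anything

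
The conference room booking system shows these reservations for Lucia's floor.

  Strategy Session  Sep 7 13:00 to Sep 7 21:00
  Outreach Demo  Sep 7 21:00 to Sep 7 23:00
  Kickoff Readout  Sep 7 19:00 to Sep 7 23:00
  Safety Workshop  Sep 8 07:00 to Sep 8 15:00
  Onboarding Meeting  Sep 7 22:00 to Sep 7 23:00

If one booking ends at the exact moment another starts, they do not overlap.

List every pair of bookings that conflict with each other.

Sorted by start: Strategy Session, Kickoff Readout, Outreach Demo, Onboarding Meeting, Safety Workshop.
Kickoff Readout starts before Strategy Session ends → Strategy Session and Kickoff Readout overlap.
Outreach Demo starts exactly when Strategy Session ends (back-to-back, no overlap), so Strategy Session has no further overlaps.
Outreach Demo starts before Kickoff Readout ends → Kickoff Readout and Outreach Demo overlap.
Onboarding Meeting starts before Kickoff Readout ends → Kickoff Readout and Onboarding Meeting overlap.
Safety Workshop starts after Kickoff Readout ends.
Onboarding Meeting starts before Outreach Demo ends → Outreach Demo and Onboarding Meeting overlap.
Safety Workshop starts after Outreach Demo ends.
Safety Workshop starts after Onboarding Meeting ends.

Kickoff Readout & Onboarding Meeting, Kickoff Readout & Outreach Demo, Kickoff Readout & Strategy Session, Onboarding Meeting & Outreach Demo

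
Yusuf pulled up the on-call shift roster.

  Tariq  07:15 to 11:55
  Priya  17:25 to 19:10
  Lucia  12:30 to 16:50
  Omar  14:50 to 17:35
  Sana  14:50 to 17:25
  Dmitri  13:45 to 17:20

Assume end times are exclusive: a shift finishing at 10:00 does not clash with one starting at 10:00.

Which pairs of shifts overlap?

Sorted by start: Tariq, Lucia, Dmitri, Sana, Omar, Priya.
Lucia starts after Tariq ends — done with Tariq.
Dmitri starts before Lucia ends → Lucia and Dmitri overlap.
Sana starts before Lucia ends → Lucia and Sana overlap.
Omar starts before Lucia ends → Lucia and Omar overlap.
Priya starts after Lucia ends.
Sana starts before Dmitri ends → Dmitri and Sana overlap.
Omar starts before Dmitri ends → Dmitri and Omar overlap.
Priya starts after Dmitri ends.
Omar starts before Sana ends → Sana and Omar overlap.
Priya starts exactly when Sana ends (back-to-back, no overlap).
Priya starts before Omar ends → Omar and Priya overlap.

Dmitri & Lucia, Dmitri & Omar, Dmitri & Sana, Lucia & Omar, Lucia & Sana, Omar & Priya, Omar & Sana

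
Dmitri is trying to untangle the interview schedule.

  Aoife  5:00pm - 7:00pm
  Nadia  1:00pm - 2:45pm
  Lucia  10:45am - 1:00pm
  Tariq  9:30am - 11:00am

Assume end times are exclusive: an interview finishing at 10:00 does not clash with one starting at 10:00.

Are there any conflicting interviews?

Yes

Sorted by start: Tariq, Lucia, Nadia, Aoife.
Lucia starts before Tariq ends → Tariq and Lucia overlap.
That's a conflict, so the schedule is not conflict-free.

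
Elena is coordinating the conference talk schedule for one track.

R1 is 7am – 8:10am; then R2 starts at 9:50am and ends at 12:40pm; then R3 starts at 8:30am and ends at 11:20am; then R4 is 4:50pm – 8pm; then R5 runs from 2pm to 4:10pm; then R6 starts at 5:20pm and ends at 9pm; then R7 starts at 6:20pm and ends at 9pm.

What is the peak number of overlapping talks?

Walk through starts and ends in time order (an end at T is processed before a start at T):
7am start R1 → 1
8:10am end R1 → 0
8:30am start R3 → 1
9:50am start R2 → 2
11:20am end R3 → 1
12:40pm end R2 → 0
2pm start R5 → 1
4:10pm end R5 → 0
4:50pm start R4 → 1
5:20pm start R6 → 2
6:20pm start R7 → 3
8pm end R4 → 2
9pm end R6 → 1
9pm end R7 → 0
Peak is 3, at 6:20pm (R4, R6, R7).

3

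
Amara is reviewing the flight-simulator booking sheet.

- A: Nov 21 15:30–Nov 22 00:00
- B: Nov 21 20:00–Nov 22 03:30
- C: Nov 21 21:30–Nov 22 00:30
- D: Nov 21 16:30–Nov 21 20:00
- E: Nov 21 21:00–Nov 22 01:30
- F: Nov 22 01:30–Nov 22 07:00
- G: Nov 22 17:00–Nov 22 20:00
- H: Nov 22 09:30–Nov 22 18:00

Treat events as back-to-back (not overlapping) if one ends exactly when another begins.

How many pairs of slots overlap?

Sorted by start: A, D, B, E, C, F, H, G.
D starts before A ends → A and D overlap.
B starts before A ends → A and B overlap.
E starts before A ends → A and E overlap.
C starts before A ends → A and C overlap.
F starts after A ends — done with A.
B starts exactly when D ends (back-to-back, no overlap) — done with D.
E starts before B ends → B and E overlap.
C starts before B ends → B and C overlap.
F starts before B ends → B and F overlap.
H starts after B ends — done with B.
C starts before E ends → E and C overlap.
F starts exactly when E ends (back-to-back, no overlap) — done with E.
F starts after C ends — done with C.
H starts after F ends — done with F.
G starts before H ends → H and G overlap.
Overlapping pairs: A & B, A & C, A & D, A & E, B & C, B & E, B & F, C & E, G & H — 9 in total.

9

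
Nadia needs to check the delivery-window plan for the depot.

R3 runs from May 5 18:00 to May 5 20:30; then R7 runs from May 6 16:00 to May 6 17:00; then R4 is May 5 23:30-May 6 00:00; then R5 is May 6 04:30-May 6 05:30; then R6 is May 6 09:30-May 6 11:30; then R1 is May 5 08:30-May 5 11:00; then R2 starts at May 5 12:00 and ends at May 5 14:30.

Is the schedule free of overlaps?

Two intervals overlap when each starts before the other ends.
Sorted by start: R1, R2, R3, R4, R5, R6, R7.
R2 starts after R1 ends, so nothing later overlaps R1 either.
R3 starts after R2 ends, so nothing later overlaps R2 either.
R4 starts after R3 ends, so nothing later overlaps R3 either.
R5 starts after R4 ends, so nothing later overlaps R4 either.
R6 starts after R5 ends, so nothing later overlaps R5 either.
R7 starts after R6 ends.
Every pair is clear; the schedule has no overlaps.

Yes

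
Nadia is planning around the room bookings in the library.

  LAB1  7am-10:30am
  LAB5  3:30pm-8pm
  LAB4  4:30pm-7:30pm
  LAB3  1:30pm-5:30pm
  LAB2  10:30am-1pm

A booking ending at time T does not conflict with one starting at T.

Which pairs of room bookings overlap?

LAB3 & LAB4, LAB3 & LAB5, LAB4 & LAB5

Two intervals overlap when each starts before the other ends.
Sorted by start: LAB1, LAB2, LAB3, LAB5, LAB4.
LAB2 starts exactly when LAB1 ends (back-to-back, no overlap); LAB1 is clear from here.
LAB3 starts after LAB2 ends; LAB2 is clear from here.
LAB5 starts before LAB3 ends → LAB3 and LAB5 overlap.
LAB4 starts before LAB3 ends → LAB3 and LAB4 overlap.
LAB4 starts before LAB5 ends → LAB5 and LAB4 overlap.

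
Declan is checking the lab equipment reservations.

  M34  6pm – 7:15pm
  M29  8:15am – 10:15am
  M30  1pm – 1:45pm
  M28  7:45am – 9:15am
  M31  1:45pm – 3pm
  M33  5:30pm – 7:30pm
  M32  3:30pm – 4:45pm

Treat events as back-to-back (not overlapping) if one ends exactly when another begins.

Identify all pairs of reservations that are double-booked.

M28 & M29, M33 & M34

Two intervals overlap when each starts before the other ends.
Sorted by start: M28, M29, M30, M31, M32, M33, M34.
M29 starts before M28 ends → M28 and M29 overlap.
M30 starts after M28 ends; M28 is clear from here.
M30 starts after M29 ends; M29 is clear from here.
M31 starts exactly when M30 ends (back-to-back, no overlap); M30 is clear from here.
M32 starts after M31 ends; M31 is clear from here.
M33 starts after M32 ends; M32 is clear from here.
M34 starts before M33 ends → M33 and M34 overlap.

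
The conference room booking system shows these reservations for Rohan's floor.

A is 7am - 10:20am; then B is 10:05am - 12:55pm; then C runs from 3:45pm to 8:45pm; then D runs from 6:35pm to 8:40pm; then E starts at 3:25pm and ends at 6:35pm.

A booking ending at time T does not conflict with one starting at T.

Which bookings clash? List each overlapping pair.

A & B, C & D, C & E

Sorted by start: A, B, E, C, D.
B starts before A ends → A and B overlap.
E starts after A ends — done with A.
E starts after B ends — done with B.
C starts before E ends → E and C overlap.
D starts exactly when E ends (back-to-back, no overlap).
D starts before C ends → C and D overlap.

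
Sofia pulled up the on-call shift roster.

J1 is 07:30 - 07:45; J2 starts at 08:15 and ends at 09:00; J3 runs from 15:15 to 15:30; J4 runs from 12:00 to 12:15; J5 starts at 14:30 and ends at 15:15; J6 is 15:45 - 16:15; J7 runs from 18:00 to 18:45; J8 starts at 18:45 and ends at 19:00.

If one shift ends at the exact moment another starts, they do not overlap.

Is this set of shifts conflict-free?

Yes

Sorted by start: J1, J2, J4, J5, J3, J6, J7, J8.
J2 starts after J1 ends — done with J1.
J4 starts after J2 ends — done with J2.
J5 starts after J4 ends — done with J4.
J3 starts exactly when J5 ends (back-to-back, no overlap) — done with J5.
J6 starts after J3 ends — done with J3.
J7 starts after J6 ends — done with J6.
J8 starts exactly when J7 ends (back-to-back, no overlap).
Every pair is clear; the schedule has no overlaps.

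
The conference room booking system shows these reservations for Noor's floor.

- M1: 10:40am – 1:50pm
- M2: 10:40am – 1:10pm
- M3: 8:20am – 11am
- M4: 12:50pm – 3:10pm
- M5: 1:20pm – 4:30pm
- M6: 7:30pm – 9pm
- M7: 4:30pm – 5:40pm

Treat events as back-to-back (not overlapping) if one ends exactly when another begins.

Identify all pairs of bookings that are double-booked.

M1 & M2, M1 & M3, M1 & M4, M1 & M5, M2 & M3, M2 & M4, M4 & M5

Sorted by start: M3, M1, M2, M4, M5, M7, M6.
M1 starts before M3 ends → M3 and M1 overlap.
M2 starts before M3 ends → M3 and M2 overlap.
M4 starts after M3 ends; M3 is clear from here.
M2 starts before M1 ends → M1 and M2 overlap.
M4 starts before M1 ends → M1 and M4 overlap.
M5 starts before M1 ends → M1 and M5 overlap.
M7 starts after M1 ends; M1 is clear from here.
M4 starts before M2 ends → M2 and M4 overlap.
M5 starts after M2 ends; M2 is clear from here.
M5 starts before M4 ends → M4 and M5 overlap.
M7 starts after M4 ends; M4 is clear from here.
M7 starts exactly when M5 ends (back-to-back, no overlap); M5 is clear from here.
M6 starts after M7 ends.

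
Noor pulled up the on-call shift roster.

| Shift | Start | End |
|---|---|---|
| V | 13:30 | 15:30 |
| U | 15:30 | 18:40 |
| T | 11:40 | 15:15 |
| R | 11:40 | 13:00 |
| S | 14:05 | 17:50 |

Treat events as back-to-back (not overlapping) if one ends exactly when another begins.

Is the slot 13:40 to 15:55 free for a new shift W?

R: ends 13:00 at or before W starts 13:40 → clear.
T: starts 11:40 before W ends 15:55, and ends 15:15 after W starts 13:40 → overlap.
V: starts 13:30 before W ends 15:55, and ends 15:30 after W starts 13:40 → overlap.
S: starts 14:05 before W ends 15:55, and ends 17:50 after W starts 13:40 → overlap.
U: starts 15:30 before W ends 15:55, and ends 18:40 after W starts 13:40 → overlap.
W overlaps S, T, U, V.

No — it overlaps S, T, U, V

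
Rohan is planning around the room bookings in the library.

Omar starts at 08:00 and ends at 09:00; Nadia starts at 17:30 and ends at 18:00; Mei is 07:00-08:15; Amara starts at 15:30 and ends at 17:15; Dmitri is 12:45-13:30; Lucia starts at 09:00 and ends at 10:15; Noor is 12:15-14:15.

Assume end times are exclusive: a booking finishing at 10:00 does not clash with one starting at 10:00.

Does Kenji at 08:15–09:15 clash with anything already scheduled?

Yes — it overlaps Lucia, Omar

Mei: ends 08:15 at or before Kenji starts 08:15 → clear.
Omar: starts 08:00 before Kenji ends 09:15, and ends 09:00 after Kenji starts 08:15 → overlap.
Lucia: starts 09:00 before Kenji ends 09:15, and ends 10:15 after Kenji starts 08:15 → overlap.
Noor: starts 12:15 at or after Kenji ends 09:15 → clear.
Dmitri: starts 12:45 at or after Kenji ends 09:15 → clear.
Amara: starts 15:30 at or after Kenji ends 09:15 → clear.
Nadia: starts 17:30 at or after Kenji ends 09:15 → clear.
Kenji overlaps Omar, Lucia.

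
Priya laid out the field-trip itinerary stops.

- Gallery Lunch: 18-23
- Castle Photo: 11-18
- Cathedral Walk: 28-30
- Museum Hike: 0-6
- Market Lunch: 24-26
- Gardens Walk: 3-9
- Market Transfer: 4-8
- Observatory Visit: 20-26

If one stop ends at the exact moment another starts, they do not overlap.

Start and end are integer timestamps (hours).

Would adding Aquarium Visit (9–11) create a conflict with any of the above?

Museum Hike: ends 6 at or before Aquarium Visit starts 9 → clear.
Gardens Walk: ends 9 at or before Aquarium Visit starts 9 → clear.
Market Transfer: ends 8 at or before Aquarium Visit starts 9 → clear.
Castle Photo: starts 11 at or after Aquarium Visit ends 11 → clear.
Gallery Lunch: starts 18 at or after Aquarium Visit ends 11 → clear.
Observatory Visit: starts 20 at or after Aquarium Visit ends 11 → clear.
Market Lunch: starts 24 at or after Aquarium Visit ends 11 → clear.
Cathedral Walk: starts 28 at or after Aquarium Visit ends 11 → clear.

No — it doesn't clash with anything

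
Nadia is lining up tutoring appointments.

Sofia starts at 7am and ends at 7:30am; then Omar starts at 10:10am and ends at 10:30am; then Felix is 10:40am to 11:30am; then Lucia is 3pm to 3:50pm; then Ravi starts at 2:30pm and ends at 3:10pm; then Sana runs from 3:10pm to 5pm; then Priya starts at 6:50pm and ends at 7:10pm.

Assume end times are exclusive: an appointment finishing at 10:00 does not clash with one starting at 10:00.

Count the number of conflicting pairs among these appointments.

Sorted by start: Sofia, Omar, Felix, Ravi, Lucia, Sana, Priya.
Omar starts after Sofia ends, so Sofia has no further overlaps.
Felix starts after Omar ends, so Omar has no further overlaps.
Ravi starts after Felix ends, so Felix has no further overlaps.
Lucia starts before Ravi ends → Ravi and Lucia overlap.
Sana starts exactly when Ravi ends (back-to-back, no overlap), so Ravi has no further overlaps.
Sana starts before Lucia ends → Lucia and Sana overlap.
Priya starts after Lucia ends.
Priya starts after Sana ends.
Overlapping pairs: Lucia & Ravi, Lucia & Sana — 2 in total.

2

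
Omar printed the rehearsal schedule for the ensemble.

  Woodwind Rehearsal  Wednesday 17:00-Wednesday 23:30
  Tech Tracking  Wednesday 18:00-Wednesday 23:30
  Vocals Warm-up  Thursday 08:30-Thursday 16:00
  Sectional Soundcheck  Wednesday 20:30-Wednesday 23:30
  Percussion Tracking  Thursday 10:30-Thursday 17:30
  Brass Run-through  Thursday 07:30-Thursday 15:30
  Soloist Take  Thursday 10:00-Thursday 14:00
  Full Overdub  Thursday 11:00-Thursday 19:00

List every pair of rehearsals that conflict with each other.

Brass Run-through & Full Overdub, Brass Run-through & Percussion Tracking, Brass Run-through & Soloist Take, Brass Run-through & Vocals Warm-up, Full Overdub & Percussion Tracking, Full Overdub & Soloist Take, Full Overdub & Vocals Warm-up, Percussion Tracking & Soloist Take, Percussion Tracking & Vocals Warm-up, Sectional Soundcheck & Tech Tracking, Sectional Soundcheck & Woodwind Rehearsal, Soloist Take & Vocals Warm-up, Tech Tracking & Woodwind Rehearsal

Two intervals overlap when each starts before the other ends.
Sorted by start: Woodwind Rehearsal, Tech Tracking, Sectional Soundcheck, Brass Run-through, Vocals Warm-up, Soloist Take, Percussion Tracking, Full Overdub.
Tech Tracking starts before Woodwind Rehearsal ends → Woodwind Rehearsal and Tech Tracking overlap.
Sectional Soundcheck starts before Woodwind Rehearsal ends → Woodwind Rehearsal and Sectional Soundcheck overlap.
Brass Run-through starts after Woodwind Rehearsal ends; Woodwind Rehearsal is clear from here.
Sectional Soundcheck starts before Tech Tracking ends → Tech Tracking and Sectional Soundcheck overlap.
Brass Run-through starts after Tech Tracking ends; Tech Tracking is clear from here.
Brass Run-through starts after Sectional Soundcheck ends; Sectional Soundcheck is clear from here.
Vocals Warm-up starts before Brass Run-through ends → Brass Run-through and Vocals Warm-up overlap.
Soloist Take starts before Brass Run-through ends → Brass Run-through and Soloist Take overlap.
Percussion Tracking starts before Brass Run-through ends → Brass Run-through and Percussion Tracking overlap.
Full Overdub starts before Brass Run-through ends → Brass Run-through and Full Overdub overlap.
Soloist Take starts before Vocals Warm-up ends → Vocals Warm-up and Soloist Take overlap.
Percussion Tracking starts before Vocals Warm-up ends → Vocals Warm-up and Percussion Tracking overlap.
Full Overdub starts before Vocals Warm-up ends → Vocals Warm-up and Full Overdub overlap.
Percussion Tracking starts before Soloist Take ends → Soloist Take and Percussion Tracking overlap.
Full Overdub starts before Soloist Take ends → Soloist Take and Full Overdub overlap.
Full Overdub starts before Percussion Tracking ends → Percussion Tracking and Full Overdub overlap.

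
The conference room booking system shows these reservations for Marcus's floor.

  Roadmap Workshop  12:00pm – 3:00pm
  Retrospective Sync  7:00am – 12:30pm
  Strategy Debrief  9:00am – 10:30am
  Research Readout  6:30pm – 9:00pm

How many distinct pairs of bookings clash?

2

Sorted by start: Retrospective Sync, Strategy Debrief, Roadmap Workshop, Research Readout.
Strategy Debrief starts before Retrospective Sync ends → Retrospective Sync and Strategy Debrief overlap.
Roadmap Workshop starts before Retrospective Sync ends → Retrospective Sync and Roadmap Workshop overlap.
Research Readout starts after Retrospective Sync ends.
Roadmap Workshop starts after Strategy Debrief ends, so nothing later overlaps Strategy Debrief either.
Research Readout starts after Roadmap Workshop ends.
Overlapping pairs: Retrospective Sync & Roadmap Workshop, Retrospective Sync & Strategy Debrief — 2 in total.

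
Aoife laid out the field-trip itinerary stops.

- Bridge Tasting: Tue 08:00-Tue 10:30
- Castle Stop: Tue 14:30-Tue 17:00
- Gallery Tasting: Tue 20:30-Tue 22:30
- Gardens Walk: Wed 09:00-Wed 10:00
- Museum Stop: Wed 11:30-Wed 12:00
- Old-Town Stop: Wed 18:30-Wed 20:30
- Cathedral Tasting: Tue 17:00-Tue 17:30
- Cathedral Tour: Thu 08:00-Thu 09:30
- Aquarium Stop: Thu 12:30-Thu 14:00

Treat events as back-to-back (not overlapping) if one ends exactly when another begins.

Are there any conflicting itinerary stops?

No

Two intervals overlap when each starts before the other ends.
Sorted by start: Bridge Tasting, Castle Stop, Cathedral Tasting, Gallery Tasting, Gardens Walk, Museum Stop, Old-Town Stop, Cathedral Tour, Aquarium Stop.
Castle Stop starts after Bridge Tasting ends — done with Bridge Tasting.
Cathedral Tasting starts exactly when Castle Stop ends (back-to-back, no overlap) — done with Castle Stop.
Gallery Tasting starts after Cathedral Tasting ends — done with Cathedral Tasting.
Gardens Walk starts after Gallery Tasting ends — done with Gallery Tasting.
Museum Stop starts after Gardens Walk ends — done with Gardens Walk.
Old-Town Stop starts after Museum Stop ends — done with Museum Stop.
Cathedral Tour starts after Old-Town Stop ends — done with Old-Town Stop.
Aquarium Stop starts after Cathedral Tour ends.
Every pair is clear; the schedule has no overlaps.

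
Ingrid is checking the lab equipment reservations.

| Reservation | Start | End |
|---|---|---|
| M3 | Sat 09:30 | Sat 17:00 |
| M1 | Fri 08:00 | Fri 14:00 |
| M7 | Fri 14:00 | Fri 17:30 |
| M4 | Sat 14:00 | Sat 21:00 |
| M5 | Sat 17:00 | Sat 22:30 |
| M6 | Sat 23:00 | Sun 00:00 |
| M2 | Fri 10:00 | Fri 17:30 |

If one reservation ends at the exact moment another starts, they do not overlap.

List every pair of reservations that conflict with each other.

Sorted by start: M1, M2, M7, M3, M4, M5, M6.
M2 starts before M1 ends → M1 and M2 overlap.
M7 starts exactly when M1 ends (back-to-back, no overlap), so M1 has no further overlaps.
M7 starts before M2 ends → M2 and M7 overlap.
M3 starts after M2 ends, so M2 has no further overlaps.
M3 starts after M7 ends, so M7 has no further overlaps.
M4 starts before M3 ends → M3 and M4 overlap.
M5 starts exactly when M3 ends (back-to-back, no overlap), so M3 has no further overlaps.
M5 starts before M4 ends → M4 and M5 overlap.
M6 starts after M4 ends.
M6 starts after M5 ends.

M1 & M2, M2 & M7, M3 & M4, M4 & M5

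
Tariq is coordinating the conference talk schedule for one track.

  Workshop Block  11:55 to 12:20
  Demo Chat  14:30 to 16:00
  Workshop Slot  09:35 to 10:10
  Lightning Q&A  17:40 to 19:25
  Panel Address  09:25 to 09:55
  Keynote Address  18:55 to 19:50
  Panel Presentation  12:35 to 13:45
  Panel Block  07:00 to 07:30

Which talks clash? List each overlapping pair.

Check each pair: they overlap iff neither finishes before the other starts.
Sorted by start: Panel Block, Panel Address, Workshop Slot, Workshop Block, Panel Presentation, Demo Chat, Lightning Q&A, Keynote Address.
Panel Address starts after Panel Block ends, so nothing later overlaps Panel Block either.
Workshop Slot starts before Panel Address ends → Panel Address and Workshop Slot overlap.
Workshop Block starts after Panel Address ends, so nothing later overlaps Panel Address either.
Workshop Block starts after Workshop Slot ends, so nothing later overlaps Workshop Slot either.
Panel Presentation starts after Workshop Block ends, so nothing later overlaps Workshop Block either.
Demo Chat starts after Panel Presentation ends, so nothing later overlaps Panel Presentation either.
Lightning Q&A starts after Demo Chat ends, so nothing later overlaps Demo Chat either.
Keynote Address starts before Lightning Q&A ends → Lightning Q&A and Keynote Address overlap.

Keynote Address & Lightning Q&A, Panel Address & Workshop Slot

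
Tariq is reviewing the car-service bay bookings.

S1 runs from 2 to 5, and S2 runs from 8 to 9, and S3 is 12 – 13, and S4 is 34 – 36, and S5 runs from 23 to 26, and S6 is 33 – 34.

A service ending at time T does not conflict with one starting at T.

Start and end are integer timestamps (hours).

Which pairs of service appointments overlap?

no overlapping pairs

Sorted by start: S1, S2, S3, S5, S6, S4.
S2 starts after S1 ends — done with S1.
S3 starts after S2 ends — done with S2.
S5 starts after S3 ends — done with S3.
S6 starts after S5 ends — done with S5.
S4 starts exactly when S6 ends (back-to-back, no overlap).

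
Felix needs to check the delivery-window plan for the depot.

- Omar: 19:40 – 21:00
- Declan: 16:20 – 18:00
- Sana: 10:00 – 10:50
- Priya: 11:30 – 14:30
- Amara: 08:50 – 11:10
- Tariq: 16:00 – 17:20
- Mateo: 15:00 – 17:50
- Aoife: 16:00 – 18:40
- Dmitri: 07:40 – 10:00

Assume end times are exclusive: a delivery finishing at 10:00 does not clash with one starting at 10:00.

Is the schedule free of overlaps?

Sorted by start: Dmitri, Amara, Sana, Priya, Mateo, Aoife, Tariq, Declan, Omar.
Amara starts before Dmitri ends → Dmitri and Amara overlap.
That's a conflict, so the schedule is not conflict-free.

No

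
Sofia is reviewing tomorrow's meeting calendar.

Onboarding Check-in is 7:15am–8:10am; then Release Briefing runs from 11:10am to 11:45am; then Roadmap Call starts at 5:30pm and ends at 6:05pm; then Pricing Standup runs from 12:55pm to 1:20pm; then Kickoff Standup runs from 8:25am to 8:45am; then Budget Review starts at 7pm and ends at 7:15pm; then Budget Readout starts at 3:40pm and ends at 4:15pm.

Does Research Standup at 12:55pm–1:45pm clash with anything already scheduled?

Yes — it overlaps Pricing Standup

Onboarding Check-in: ends 8:10am at or before Research Standup starts 12:55pm → clear.
Kickoff Standup: ends 8:45am at or before Research Standup starts 12:55pm → clear.
Release Briefing: ends 11:45am at or before Research Standup starts 12:55pm → clear.
Pricing Standup: starts 12:55pm before Research Standup ends 1:45pm, and ends 1:20pm after Research Standup starts 12:55pm → overlap.
Budget Readout: starts 3:40pm at or after Research Standup ends 1:45pm → clear.
Roadmap Call: starts 5:30pm at or after Research Standup ends 1:45pm → clear.
Budget Review: starts 7pm at or after Research Standup ends 1:45pm → clear.
Research Standup overlaps Pricing Standup.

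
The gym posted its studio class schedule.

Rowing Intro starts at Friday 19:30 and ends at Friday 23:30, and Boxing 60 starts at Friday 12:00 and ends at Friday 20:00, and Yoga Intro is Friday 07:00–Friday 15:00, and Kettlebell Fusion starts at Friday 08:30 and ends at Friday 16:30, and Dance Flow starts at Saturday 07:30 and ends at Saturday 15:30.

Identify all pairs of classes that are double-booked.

Boxing 60 & Kettlebell Fusion, Boxing 60 & Rowing Intro, Boxing 60 & Yoga Intro, Kettlebell Fusion & Yoga Intro

Sorted by start: Yoga Intro, Kettlebell Fusion, Boxing 60, Rowing Intro, Dance Flow.
Kettlebell Fusion starts before Yoga Intro ends → Yoga Intro and Kettlebell Fusion overlap.
Boxing 60 starts before Yoga Intro ends → Yoga Intro and Boxing 60 overlap.
Rowing Intro starts after Yoga Intro ends — done with Yoga Intro.
Boxing 60 starts before Kettlebell Fusion ends → Kettlebell Fusion and Boxing 60 overlap.
Rowing Intro starts after Kettlebell Fusion ends — done with Kettlebell Fusion.
Rowing Intro starts before Boxing 60 ends → Boxing 60 and Rowing Intro overlap.
Dance Flow starts after Boxing 60 ends.
Dance Flow starts after Rowing Intro ends.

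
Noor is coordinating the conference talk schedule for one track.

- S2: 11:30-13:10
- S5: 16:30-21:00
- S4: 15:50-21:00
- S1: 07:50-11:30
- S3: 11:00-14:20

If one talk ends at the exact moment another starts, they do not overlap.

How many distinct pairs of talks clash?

Sorted by start: S1, S3, S2, S4, S5.
S3 starts before S1 ends → S1 and S3 overlap.
S2 starts exactly when S1 ends (back-to-back, no overlap), so nothing later overlaps S1 either.
S2 starts before S3 ends → S3 and S2 overlap.
S4 starts after S3 ends, so nothing later overlaps S3 either.
S4 starts after S2 ends, so nothing later overlaps S2 either.
S5 starts before S4 ends → S4 and S5 overlap.
Overlapping pairs: S1 & S3, S2 & S3, S4 & S5 — 3 in total.

3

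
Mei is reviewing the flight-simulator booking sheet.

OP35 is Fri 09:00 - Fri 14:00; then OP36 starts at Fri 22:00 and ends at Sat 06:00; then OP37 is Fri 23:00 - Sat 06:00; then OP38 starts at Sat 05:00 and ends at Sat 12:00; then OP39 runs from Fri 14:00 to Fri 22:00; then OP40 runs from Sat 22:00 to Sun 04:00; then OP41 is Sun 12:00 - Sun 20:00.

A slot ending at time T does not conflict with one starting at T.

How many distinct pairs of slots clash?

Two intervals overlap when each starts before the other ends.
Sorted by start: OP35, OP39, OP36, OP37, OP38, OP40, OP41.
OP39 starts exactly when OP35 ends (back-to-back, no overlap) — done with OP35.
OP36 starts exactly when OP39 ends (back-to-back, no overlap) — done with OP39.
OP37 starts before OP36 ends → OP36 and OP37 overlap.
OP38 starts before OP36 ends → OP36 and OP38 overlap.
OP40 starts after OP36 ends — done with OP36.
OP38 starts before OP37 ends → OP37 and OP38 overlap.
OP40 starts after OP37 ends — done with OP37.
OP40 starts after OP38 ends — done with OP38.
OP41 starts after OP40 ends.
Overlapping pairs: OP36 & OP37, OP36 & OP38, OP37 & OP38 — 3 in total.

3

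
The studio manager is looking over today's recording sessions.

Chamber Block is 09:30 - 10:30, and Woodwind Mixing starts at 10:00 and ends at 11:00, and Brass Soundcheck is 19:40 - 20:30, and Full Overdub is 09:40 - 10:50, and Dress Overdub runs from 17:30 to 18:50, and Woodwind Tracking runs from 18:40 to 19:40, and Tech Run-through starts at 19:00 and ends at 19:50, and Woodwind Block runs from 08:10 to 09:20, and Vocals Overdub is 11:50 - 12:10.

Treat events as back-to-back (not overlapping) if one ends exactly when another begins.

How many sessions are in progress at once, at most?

3

Sort all start/end points and keep a running count:
08:10 start Woodwind Block → 1
09:20 end Woodwind Block → 0
09:30 start Chamber Block → 1
09:40 start Full Overdub → 2
10:00 start Woodwind Mixing → 3
10:30 end Chamber Block → 2
10:50 end Full Overdub → 1
11:00 end Woodwind Mixing → 0
11:50 start Vocals Overdub → 1
12:10 end Vocals Overdub → 0
17:30 start Dress Overdub → 1
18:40 start Woodwind Tracking → 2
18:50 end Dress Overdub → 1
19:00 start Tech Run-through → 2
19:40 end Woodwind Tracking → 1
19:40 start Brass Soundcheck → 2
19:50 end Tech Run-through → 1
20:30 end Brass Soundcheck → 0
Peak is 3, at 10:00 (Chamber Block, Full Overdub, Woodwind Mixing).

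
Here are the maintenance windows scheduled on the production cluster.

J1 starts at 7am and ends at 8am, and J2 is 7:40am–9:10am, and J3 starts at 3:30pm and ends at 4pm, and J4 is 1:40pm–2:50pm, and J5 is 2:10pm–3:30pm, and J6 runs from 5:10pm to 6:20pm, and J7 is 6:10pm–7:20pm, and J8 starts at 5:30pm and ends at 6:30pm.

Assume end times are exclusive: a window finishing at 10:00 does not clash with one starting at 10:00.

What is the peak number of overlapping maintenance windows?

3

Sweep the timeline, counting +1 at each start and −1 at each end (ends before starts at a tie):
7am start J1 → 1
7:40am start J2 → 2
8am end J1 → 1
9:10am end J2 → 0
1:40pm start J4 → 1
2:10pm start J5 → 2
2:50pm end J4 → 1
3:30pm end J5 → 0
3:30pm start J3 → 1
4pm end J3 → 0
5:10pm start J6 → 1
5:30pm start J8 → 2
6:10pm start J7 → 3
6:20pm end J6 → 2
6:30pm end J8 → 1
7:20pm end J7 → 0
Peak is 3, at 6:10pm (J6, J7, J8).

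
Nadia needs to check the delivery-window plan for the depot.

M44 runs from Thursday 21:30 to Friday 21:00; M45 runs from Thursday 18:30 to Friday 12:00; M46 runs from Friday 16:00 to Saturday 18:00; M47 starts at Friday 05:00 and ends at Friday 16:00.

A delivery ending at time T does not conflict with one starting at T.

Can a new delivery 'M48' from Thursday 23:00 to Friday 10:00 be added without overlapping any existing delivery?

No — it overlaps M44, M45, M47

M45: starts Thursday 18:30 before M48 ends Friday 10:00, and ends Friday 12:00 after M48 starts Thursday 23:00 → overlap.
M44: starts Thursday 21:30 before M48 ends Friday 10:00, and ends Friday 21:00 after M48 starts Thursday 23:00 → overlap.
M47: starts Friday 05:00 before M48 ends Friday 10:00, and ends Friday 16:00 after M48 starts Thursday 23:00 → overlap.
M46: starts Friday 16:00 at or after M48 ends Friday 10:00 → clear.
M48 overlaps M44, M45, M47.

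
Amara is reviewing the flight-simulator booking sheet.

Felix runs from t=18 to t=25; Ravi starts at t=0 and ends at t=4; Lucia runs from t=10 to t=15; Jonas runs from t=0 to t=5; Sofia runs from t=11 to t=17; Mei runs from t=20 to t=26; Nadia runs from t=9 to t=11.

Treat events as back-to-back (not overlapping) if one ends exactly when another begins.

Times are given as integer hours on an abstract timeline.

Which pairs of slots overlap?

Sorted by start: Jonas, Ravi, Nadia, Lucia, Sofia, Felix, Mei.
Ravi starts before Jonas ends → Jonas and Ravi overlap.
Nadia starts after Jonas ends, so nothing later overlaps Jonas either.
Nadia starts after Ravi ends, so nothing later overlaps Ravi either.
Lucia starts before Nadia ends → Nadia and Lucia overlap.
Sofia starts exactly when Nadia ends (back-to-back, no overlap), so nothing later overlaps Nadia either.
Sofia starts before Lucia ends → Lucia and Sofia overlap.
Felix starts after Lucia ends, so nothing later overlaps Lucia either.
Felix starts after Sofia ends, so nothing later overlaps Sofia either.
Mei starts before Felix ends → Felix and Mei overlap.

Felix & Mei, Jonas & Ravi, Lucia & Nadia, Lucia & Sofia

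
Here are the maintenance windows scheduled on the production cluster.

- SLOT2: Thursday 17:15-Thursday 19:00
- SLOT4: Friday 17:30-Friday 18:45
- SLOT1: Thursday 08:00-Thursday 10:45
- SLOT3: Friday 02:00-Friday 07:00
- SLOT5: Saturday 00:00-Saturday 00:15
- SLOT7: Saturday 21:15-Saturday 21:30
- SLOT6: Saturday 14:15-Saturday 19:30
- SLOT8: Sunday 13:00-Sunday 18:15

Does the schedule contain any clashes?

Sorted by start: SLOT1, SLOT2, SLOT3, SLOT4, SLOT5, SLOT6, SLOT7, SLOT8.
SLOT2 starts after SLOT1 ends — done with SLOT1.
SLOT3 starts after SLOT2 ends — done with SLOT2.
SLOT4 starts after SLOT3 ends — done with SLOT3.
SLOT5 starts after SLOT4 ends — done with SLOT4.
SLOT6 starts after SLOT5 ends — done with SLOT5.
SLOT7 starts after SLOT6 ends — done with SLOT6.
SLOT8 starts after SLOT7 ends.
Every pair is clear; the schedule has no overlaps.

No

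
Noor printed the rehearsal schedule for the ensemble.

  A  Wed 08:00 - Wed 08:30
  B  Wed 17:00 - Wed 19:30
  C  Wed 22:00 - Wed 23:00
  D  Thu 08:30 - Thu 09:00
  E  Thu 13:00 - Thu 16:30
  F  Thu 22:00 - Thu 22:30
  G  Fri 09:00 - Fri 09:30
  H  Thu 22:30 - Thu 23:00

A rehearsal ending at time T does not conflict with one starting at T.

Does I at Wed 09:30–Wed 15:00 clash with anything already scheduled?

A: ends Wed 08:30 at or before I starts Wed 09:30 → clear.
B: starts Wed 17:00 at or after I ends Wed 15:00 → clear.
C: starts Wed 22:00 at or after I ends Wed 15:00 → clear.
D: starts Thu 08:30 at or after I ends Wed 15:00 → clear.
E: starts Thu 13:00 at or after I ends Wed 15:00 → clear.
F: starts Thu 22:00 at or after I ends Wed 15:00 → clear.
H: starts Thu 22:30 at or after I ends Wed 15:00 → clear.
G: starts Fri 09:00 at or after I ends Wed 15:00 → clear.

No — it doesn't clash with anything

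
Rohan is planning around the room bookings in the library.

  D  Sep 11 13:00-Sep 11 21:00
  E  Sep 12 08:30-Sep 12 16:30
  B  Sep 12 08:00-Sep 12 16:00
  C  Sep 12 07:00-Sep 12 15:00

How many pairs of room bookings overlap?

Sorted by start: D, C, B, E.
C starts after D ends; D is clear from here.
B starts before C ends → C and B overlap.
E starts before C ends → C and E overlap.
E starts before B ends → B and E overlap.
Overlapping pairs: B & C, B & E, C & E — 3 in total.

3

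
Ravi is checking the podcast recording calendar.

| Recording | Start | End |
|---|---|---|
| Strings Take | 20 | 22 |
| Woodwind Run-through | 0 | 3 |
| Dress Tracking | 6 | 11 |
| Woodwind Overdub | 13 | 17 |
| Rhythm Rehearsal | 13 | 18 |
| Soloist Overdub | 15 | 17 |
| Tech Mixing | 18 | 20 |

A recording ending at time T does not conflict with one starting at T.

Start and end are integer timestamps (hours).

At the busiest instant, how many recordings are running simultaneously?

3

Walk through starts and ends in time order (an end at T is processed before a start at T):
0 start Woodwind Run-through → 1
3 end Woodwind Run-through → 0
6 start Dress Tracking → 1
11 end Dress Tracking → 0
13 start Rhythm Rehearsal → 1
13 start Woodwind Overdub → 2
15 start Soloist Overdub → 3
17 end Soloist Overdub → 2
17 end Woodwind Overdub → 1
18 end Rhythm Rehearsal → 0
18 start Tech Mixing → 1
20 end Tech Mixing → 0
20 start Strings Take → 1
22 end Strings Take → 0
Peak is 3, at 15 (Rhythm Rehearsal, Soloist Overdub, Woodwind Overdub).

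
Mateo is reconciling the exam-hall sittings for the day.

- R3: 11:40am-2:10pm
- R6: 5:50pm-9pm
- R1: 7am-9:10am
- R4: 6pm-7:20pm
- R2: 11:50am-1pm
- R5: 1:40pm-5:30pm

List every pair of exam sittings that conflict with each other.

Check each pair: they overlap iff neither finishes before the other starts.
Sorted by start: R1, R3, R2, R5, R6, R4.
R3 starts after R1 ends, so R1 has no further overlaps.
R2 starts before R3 ends → R3 and R2 overlap.
R5 starts before R3 ends → R3 and R5 overlap.
R6 starts after R3 ends, so R3 has no further overlaps.
R5 starts after R2 ends, so R2 has no further overlaps.
R6 starts after R5 ends, so R5 has no further overlaps.
R4 starts before R6 ends → R6 and R4 overlap.

R2 & R3, R3 & R5, R4 & R6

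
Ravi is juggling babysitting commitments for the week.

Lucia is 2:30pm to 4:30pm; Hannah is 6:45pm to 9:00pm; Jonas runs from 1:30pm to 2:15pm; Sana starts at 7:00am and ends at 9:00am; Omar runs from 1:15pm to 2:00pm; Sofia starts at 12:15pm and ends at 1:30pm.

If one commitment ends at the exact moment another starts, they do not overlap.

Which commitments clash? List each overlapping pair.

Two intervals overlap when each starts before the other ends.
Sorted by start: Sana, Sofia, Omar, Jonas, Lucia, Hannah.
Sofia starts after Sana ends; Sana is clear from here.
Omar starts before Sofia ends → Sofia and Omar overlap.
Jonas starts exactly when Sofia ends (back-to-back, no overlap); Sofia is clear from here.
Jonas starts before Omar ends → Omar and Jonas overlap.
Lucia starts after Omar ends; Omar is clear from here.
Lucia starts after Jonas ends; Jonas is clear from here.
Hannah starts after Lucia ends.

Jonas & Omar, Omar & Sofia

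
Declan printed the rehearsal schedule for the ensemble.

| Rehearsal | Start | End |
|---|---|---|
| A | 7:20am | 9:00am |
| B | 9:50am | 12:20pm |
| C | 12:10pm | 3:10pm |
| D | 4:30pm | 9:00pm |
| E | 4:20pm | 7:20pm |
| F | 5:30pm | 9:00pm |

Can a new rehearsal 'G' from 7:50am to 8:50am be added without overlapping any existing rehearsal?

A: starts 7:20am before G ends 8:50am, and ends 9:00am after G starts 7:50am → overlap.
B: starts 9:50am at or after G ends 8:50am → clear.
C: starts 12:10pm at or after G ends 8:50am → clear.
E: starts 4:20pm at or after G ends 8:50am → clear.
D: starts 4:30pm at or after G ends 8:50am → clear.
F: starts 5:30pm at or after G ends 8:50am → clear.
G overlaps A.

No — it overlaps A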